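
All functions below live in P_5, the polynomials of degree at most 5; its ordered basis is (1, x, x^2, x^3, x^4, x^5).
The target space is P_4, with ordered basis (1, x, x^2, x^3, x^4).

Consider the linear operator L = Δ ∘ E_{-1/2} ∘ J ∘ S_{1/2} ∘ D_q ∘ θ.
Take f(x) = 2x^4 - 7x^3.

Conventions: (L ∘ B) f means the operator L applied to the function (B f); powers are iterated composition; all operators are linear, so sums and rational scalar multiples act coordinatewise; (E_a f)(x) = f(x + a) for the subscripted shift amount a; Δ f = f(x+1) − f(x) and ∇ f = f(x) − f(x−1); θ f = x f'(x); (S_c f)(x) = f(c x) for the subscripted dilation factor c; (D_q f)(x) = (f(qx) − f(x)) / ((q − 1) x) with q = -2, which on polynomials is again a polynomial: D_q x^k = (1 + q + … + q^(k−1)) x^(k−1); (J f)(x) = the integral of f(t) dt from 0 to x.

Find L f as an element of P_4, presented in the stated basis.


the image equals g(x) = -5x^3 - (63/4)x^2 - (5/4)x - 21/16

θ f = 8x^4 - 21x^3
D_q θ f = -40x^3 - 63x^2
S_{1/2} D_q θ f = -5x^3 - (63/4)x^2
J (S_{1/2} ∘ D_q ∘ θ) f = -(5/4)x^4 - (21/4)x^3
E_{-1/2} (J ∘ S_{1/2} ∘ D_q ∘ θ) f = -(5/4)x^4 - (11/4)x^3 + 6x^2 - (53/16)x + 37/64
Δ E_{-1/2} (J ∘ S_{1/2} ∘ D_q ∘ θ) f = -5x^3 - (63/4)x^2 - (5/4)x - 21/16


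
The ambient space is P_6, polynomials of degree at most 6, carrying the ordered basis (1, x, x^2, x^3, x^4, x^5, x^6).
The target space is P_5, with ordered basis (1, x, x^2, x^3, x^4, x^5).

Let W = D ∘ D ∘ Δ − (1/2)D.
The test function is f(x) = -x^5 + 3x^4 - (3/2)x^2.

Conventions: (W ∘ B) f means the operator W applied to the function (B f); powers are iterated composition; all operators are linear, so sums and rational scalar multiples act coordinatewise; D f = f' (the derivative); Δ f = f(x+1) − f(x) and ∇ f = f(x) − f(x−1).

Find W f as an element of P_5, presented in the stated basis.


the image equals g(x) = (5/2)x^4 - 6x^3 - 60x^2 + (27/2)x + 16

Δ f = -5x^4 + 2x^3 + 8x^2 + 4x + 1/2
D Δ f = -20x^3 + 6x^2 + 16x + 4
D D Δ f = -60x^2 + 12x + 16
D f = -5x^4 + 12x^3 - 3x
(-(1/2)D) f = (5/2)x^4 - 6x^3 + (3/2)x
(D ∘ D ∘ Δ − (1/2)D) f = (5/2)x^4 - 6x^3 - 60x^2 + (27/2)x + 16


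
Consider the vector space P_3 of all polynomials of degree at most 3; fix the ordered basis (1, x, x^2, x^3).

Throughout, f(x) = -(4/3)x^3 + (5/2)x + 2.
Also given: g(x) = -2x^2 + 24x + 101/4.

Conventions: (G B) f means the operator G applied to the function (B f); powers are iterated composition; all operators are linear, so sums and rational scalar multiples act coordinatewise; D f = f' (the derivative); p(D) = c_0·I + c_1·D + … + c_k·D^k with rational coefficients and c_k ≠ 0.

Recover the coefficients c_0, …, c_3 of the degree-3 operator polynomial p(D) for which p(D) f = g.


c_0 = 0, c_1 = 1/2, c_2 = -3, c_3 = -3

D^0 f = -(4/3)x^3 + (5/2)x + 2
D^1 f = -4x^2 + 5/2
D^2 f = -8x
D^3 f = -8
matching coefficients of g against c_0 f + c_1 Df + … from the top degree down determines the c_i
solution: c_0 = 0, c_1 = 1/2, c_2 = -3, c_3 = -3


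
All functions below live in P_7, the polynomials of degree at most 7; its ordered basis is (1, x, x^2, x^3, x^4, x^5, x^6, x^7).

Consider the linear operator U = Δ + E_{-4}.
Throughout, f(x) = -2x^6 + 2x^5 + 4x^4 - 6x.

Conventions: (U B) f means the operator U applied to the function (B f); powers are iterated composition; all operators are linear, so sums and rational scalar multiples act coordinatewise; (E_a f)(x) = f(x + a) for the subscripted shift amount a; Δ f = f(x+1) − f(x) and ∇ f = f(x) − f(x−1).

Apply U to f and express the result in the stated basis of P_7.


Δ f = -12x^5 - 20x^4 - 4x^3 + 14x^2 + 14x - 2
E_{-4} f = -2x^6 + 50x^5 - 516x^4 + 2816x^3 - 8576x^2 + 13818x - 9192
(Δ + E_{-4}) f = -2x^6 + 38x^5 - 536x^4 + 2812x^3 - 8562x^2 + 13832x - 9194

the image equals g(x) = -2x^6 + 38x^5 - 536x^4 + 2812x^3 - 8562x^2 + 13832x - 9194


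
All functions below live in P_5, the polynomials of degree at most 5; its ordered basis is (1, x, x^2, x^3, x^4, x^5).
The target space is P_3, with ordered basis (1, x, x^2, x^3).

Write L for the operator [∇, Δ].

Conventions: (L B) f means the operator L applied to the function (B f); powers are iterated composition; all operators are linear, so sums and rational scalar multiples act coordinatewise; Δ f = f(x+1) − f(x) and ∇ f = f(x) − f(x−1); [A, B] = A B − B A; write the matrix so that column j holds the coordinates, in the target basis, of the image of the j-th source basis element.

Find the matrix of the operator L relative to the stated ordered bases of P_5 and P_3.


image of 1: 0
image of x: 0
image of x^2: 0
image of x^3: 0
image of x^4: 0
image of x^5: 0
each image's coordinates form column j of the matrix

the matrix is [[0, 0, 0, 0, 0, 0]; [0, 0, 0, 0, 0, 0]; [0, 0, 0, 0, 0, 0]; [0, 0, 0, 0, 0, 0]] (rows listed top to bottom)


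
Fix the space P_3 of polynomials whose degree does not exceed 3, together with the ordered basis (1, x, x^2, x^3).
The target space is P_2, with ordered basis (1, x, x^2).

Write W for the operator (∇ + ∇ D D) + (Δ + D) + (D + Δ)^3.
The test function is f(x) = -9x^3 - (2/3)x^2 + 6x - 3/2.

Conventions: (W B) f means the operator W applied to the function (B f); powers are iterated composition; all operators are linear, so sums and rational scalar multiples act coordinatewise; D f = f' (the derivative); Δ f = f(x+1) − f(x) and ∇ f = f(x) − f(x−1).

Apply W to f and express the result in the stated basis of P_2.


∇ f = -27x^2 + (77/3)x - 7/3
D f = -27x^2 - (4/3)x + 6
D D f = -54x - 4/3
∇ D D f = -54
(∇ + ∇ D D) f = -27x^2 + (77/3)x - 169/3
Δ f = -27x^2 - (85/3)x - 11/3
D f = -27x^2 - (4/3)x + 6
(Δ + D) f = -54x^2 - (89/3)x + 7/3
D f = -27x^2 - (4/3)x + 6
Δ f = -27x^2 - (85/3)x - 11/3
(D + Δ) f = -54x^2 - (89/3)x + 7/3
D (D + Δ) f = -108x - 89/3
Δ (D + Δ) f = -108x - 251/3
(D + Δ) (D + Δ) f = -216x - 340/3
D (D + Δ) (D + Δ) f = -216
Δ (D + Δ) (D + Δ) f = -216
(D + Δ) (D + Δ) (D + Δ) f = -432
((∇ + ∇ D D) + (Δ + D) + (D + Δ)^3) f = -81x^2 - 4x - 486

the result is g(x) = -81x^2 - 4x - 486


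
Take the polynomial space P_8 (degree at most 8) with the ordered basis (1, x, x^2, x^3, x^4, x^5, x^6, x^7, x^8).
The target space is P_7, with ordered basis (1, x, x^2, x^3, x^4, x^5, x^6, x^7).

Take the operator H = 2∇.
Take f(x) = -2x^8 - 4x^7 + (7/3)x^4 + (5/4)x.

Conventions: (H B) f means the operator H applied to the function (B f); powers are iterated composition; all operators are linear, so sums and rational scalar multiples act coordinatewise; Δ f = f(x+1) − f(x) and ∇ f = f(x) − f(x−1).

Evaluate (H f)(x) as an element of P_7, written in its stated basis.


∇ f = -16x^7 + 28x^6 - 28x^5 + (112/3)x^3 - 42x^2 + (64/3)x - 37/12
(2∇) f = -32x^7 + 56x^6 - 56x^5 + (224/3)x^3 - 84x^2 + (128/3)x - 37/6

g(x) = -32x^7 + 56x^6 - 56x^5 + (224/3)x^3 - 84x^2 + (128/3)x - 37/6


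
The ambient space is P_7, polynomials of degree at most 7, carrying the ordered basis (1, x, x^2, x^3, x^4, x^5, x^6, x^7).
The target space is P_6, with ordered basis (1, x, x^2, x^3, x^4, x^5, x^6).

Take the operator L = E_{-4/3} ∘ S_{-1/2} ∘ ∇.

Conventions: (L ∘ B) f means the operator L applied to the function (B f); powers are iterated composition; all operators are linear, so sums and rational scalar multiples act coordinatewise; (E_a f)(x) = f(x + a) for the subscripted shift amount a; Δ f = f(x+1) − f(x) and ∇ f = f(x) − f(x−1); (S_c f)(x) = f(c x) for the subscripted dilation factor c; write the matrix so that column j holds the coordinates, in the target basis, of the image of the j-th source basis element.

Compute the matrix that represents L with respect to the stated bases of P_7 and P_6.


the matrix is [[0, 1, 1/3, 1/3, 5/27, 11/81, 7/81, 43/729]; [0, 0, -1, -1/2, -2/3, -25/54, -11/27, -49/162]; [0, 0, 0, 3/4, 1/2, 5/6, 25/36, 77/108]; [0, 0, 0, 0, -1/2, -5/12, -5/6, -175/216]; [0, 0, 0, 0, 0, 5/16, 5/16, 35/48]; [0, 0, 0, 0, 0, 0, -3/16, -7/32]; [0, 0, 0, 0, 0, 0, 0, 7/64]] (rows listed top to bottom)

image of 1: 0
image of x: 1
image of x^2: -x + 1/3
image of x^3: (3/4)x^2 - (1/2)x + 1/3
image of x^4: -(1/2)x^3 + (1/2)x^2 - (2/3)x + 5/27
image of x^5: (5/16)x^4 - (5/12)x^3 + (5/6)x^2 - (25/54)x + 11/81
image of x^6: -(3/16)x^5 + (5/16)x^4 - (5/6)x^3 + (25/36)x^2 - (11/27)x + 7/81
image of x^7: (7/64)x^6 - (7/32)x^5 + (35/48)x^4 - (175/216)x^3 + (77/108)x^2 - (49/162)x + 43/729
each image's coordinates form column j of the matrix


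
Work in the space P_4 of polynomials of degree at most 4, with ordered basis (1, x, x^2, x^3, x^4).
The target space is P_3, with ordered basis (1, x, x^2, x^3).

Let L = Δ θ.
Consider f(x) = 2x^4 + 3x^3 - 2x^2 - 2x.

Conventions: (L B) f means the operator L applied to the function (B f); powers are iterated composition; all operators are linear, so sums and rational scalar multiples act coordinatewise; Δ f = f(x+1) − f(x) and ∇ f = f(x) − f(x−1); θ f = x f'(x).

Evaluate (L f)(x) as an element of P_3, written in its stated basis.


the image equals g(x) = 32x^3 + 75x^2 + 51x + 11

θ f = 8x^4 + 9x^3 - 4x^2 - 2x
Δ θ f = 32x^3 + 75x^2 + 51x + 11


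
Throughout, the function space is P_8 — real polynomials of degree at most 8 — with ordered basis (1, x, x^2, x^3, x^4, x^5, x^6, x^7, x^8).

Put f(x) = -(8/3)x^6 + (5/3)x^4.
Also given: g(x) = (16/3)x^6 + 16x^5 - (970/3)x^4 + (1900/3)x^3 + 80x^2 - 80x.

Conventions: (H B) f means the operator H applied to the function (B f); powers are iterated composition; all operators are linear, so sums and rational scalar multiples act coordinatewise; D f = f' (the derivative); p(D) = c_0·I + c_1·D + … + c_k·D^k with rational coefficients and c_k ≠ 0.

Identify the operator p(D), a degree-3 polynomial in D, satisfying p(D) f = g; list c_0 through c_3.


p(D) = -2·I − D + 4·D^2 − 2·D^3, i.e. c_0 = -2, c_1 = -1, c_2 = 4, c_3 = -2

D^0 f = -(8/3)x^6 + (5/3)x^4
D^1 f = -16x^5 + (20/3)x^3
D^2 f = -80x^4 + 20x^2
D^3 f = -320x^3 + 40x
matching coefficients of g against c_0 f + c_1 Df + … from the top degree down determines the c_i
solution: c_0 = -2, c_1 = -1, c_2 = 4, c_3 = -2


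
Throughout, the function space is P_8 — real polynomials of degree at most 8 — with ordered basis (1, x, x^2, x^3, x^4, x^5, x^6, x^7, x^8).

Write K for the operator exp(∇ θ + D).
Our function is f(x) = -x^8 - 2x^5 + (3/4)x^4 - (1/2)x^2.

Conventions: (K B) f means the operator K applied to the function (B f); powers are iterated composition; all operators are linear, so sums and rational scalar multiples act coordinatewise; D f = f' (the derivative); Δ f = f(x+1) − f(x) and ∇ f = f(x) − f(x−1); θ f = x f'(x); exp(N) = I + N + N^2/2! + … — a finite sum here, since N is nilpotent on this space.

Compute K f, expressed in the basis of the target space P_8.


order-1 term: -72x^7 + 224x^6 - 448x^5 + 500x^4 - 333x^3 + 106x^2 - 5x - 4
order-2 term: -2016x^6 + 9996x^5 - 25620x^4 + 38460x^3 - 34570x^2 + (34425/2)x - 7309/2
order-3 term: -28224x^5 + 160440x^4 - 418040x^3 + 585880x^2 - 428652x + 383501/3
order-4 term: -211680x^4 + 1155000x^3 - 2569560x^2 + 2637570x - 1016516
order-5 term: -846720x^3 + 3788064x^2 - 5839848x + 2945196
order-6 term: -1693440x^2 + 5058144x - 3632664
order-7 term: -1451520x + 1929024
order-8 term: -362880
the series for exp(∇ θ + D) f terminates at order 8
exp(∇ θ + D) f = -x^8 - 72x^7 - 1792x^6 - 18678x^5 - (305437/4)x^4 - 71633x^3 + (152959/2)x^2 - (14197/2)x - 81989/6

g(x) = -x^8 - 72x^7 - 1792x^6 - 18678x^5 - (305437/4)x^4 - 71633x^3 + (152959/2)x^2 - (14197/2)x - 81989/6


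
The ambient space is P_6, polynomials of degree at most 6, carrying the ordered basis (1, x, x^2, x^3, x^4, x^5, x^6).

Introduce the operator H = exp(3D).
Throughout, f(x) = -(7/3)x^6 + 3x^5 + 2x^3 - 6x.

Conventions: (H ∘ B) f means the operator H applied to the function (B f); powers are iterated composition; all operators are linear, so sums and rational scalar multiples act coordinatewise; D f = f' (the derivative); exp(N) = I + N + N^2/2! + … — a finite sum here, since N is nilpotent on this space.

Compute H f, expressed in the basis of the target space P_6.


g(x) = -(7/3)x^6 - 39x^5 - 270x^4 - 988x^3 - 2007x^2 - 2139x - 936

order-1 term: -42x^5 + 45x^4 + 18x^2 - 18
order-2 term: -315x^4 + 270x^3 + 54x
order-3 term: -1260x^3 + 810x^2 + 54
order-4 term: -2835x^2 + 1215x
order-5 term: -3402x + 729
order-6 term: -1701
the series for exp(3D) f terminates at order 6
exp(3D) f = -(7/3)x^6 - 39x^5 - 270x^4 - 988x^3 - 2007x^2 - 2139x - 936


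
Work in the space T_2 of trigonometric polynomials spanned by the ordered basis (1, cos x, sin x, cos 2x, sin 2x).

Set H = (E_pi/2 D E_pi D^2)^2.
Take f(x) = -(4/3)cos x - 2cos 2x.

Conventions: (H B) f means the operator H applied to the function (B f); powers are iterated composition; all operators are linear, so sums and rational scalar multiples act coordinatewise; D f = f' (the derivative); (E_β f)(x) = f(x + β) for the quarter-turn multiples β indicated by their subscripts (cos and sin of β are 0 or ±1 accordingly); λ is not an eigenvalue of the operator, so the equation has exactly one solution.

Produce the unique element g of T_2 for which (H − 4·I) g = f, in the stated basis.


write g with unknown coordinates in the stated basis and equate coefficients in (H − 4·I) g = f
solving from the highest basis element down gives g = (4/9)cos x + (1/34)cos 2x
check: H g = (4/9)cos x - (32/17)cos 2x
so H g − 4·g = -(4/3)cos x - 2cos 2x = f ✓

the image equals g(x) = (4/9)cos x + (1/34)cos 2x


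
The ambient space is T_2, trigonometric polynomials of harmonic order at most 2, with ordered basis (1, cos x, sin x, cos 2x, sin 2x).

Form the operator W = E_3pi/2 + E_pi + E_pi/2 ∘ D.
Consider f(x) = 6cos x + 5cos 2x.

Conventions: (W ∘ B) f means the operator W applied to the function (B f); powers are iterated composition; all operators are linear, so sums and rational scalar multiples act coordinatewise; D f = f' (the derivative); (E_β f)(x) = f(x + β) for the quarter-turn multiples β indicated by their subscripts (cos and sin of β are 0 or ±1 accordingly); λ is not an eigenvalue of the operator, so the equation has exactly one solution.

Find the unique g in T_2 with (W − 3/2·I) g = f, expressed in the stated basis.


write g with unknown coordinates in the stated basis and equate coefficients in (W − 3/2·I) g = f
solving from the highest basis element down gives g = -(84/53)cos x - (24/53)sin x - (6/5)cos 2x - (8/5)sin 2x
check: W g = (192/53)cos x - (36/53)sin x + (16/5)cos 2x - (12/5)sin 2x
so W g − 3/2·g = 6cos x + 5cos 2x = f ✓

the result is g(x) = -(84/53)cos x - (24/53)sin x - (6/5)cos 2x - (8/5)sin 2x


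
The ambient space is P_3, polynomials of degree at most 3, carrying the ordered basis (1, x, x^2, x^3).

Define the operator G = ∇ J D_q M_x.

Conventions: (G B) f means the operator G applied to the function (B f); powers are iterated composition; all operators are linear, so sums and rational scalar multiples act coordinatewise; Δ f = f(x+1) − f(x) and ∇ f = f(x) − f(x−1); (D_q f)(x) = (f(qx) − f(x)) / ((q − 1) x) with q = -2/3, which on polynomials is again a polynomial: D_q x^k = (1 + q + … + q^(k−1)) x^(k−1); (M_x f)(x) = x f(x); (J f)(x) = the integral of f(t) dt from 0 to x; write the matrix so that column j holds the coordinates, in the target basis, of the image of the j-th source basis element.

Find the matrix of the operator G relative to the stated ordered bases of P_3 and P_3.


the matrix is [[1, -1/6, 7/27, -13/108]; [0, 1/3, -7/9, 13/27]; [0, 0, 7/9, -13/18]; [0, 0, 0, 13/27]] (rows listed top to bottom)

image of 1: 1
image of x: (1/3)x - 1/6
image of x^2: (7/9)x^2 - (7/9)x + 7/27
image of x^3: (13/27)x^3 - (13/18)x^2 + (13/27)x - 13/108
each image's coordinates form column j of the matrix


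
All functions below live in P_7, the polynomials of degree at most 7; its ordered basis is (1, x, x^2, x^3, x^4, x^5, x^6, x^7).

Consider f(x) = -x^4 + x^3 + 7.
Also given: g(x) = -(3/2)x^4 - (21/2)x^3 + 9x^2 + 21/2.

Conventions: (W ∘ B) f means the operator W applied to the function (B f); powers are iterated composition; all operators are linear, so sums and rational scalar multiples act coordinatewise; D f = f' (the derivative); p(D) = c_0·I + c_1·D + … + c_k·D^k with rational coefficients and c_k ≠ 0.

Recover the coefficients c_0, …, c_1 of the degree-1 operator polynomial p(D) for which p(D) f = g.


p(D) = (3/2)·I + 3·D, i.e. c_0 = 3/2, c_1 = 3

D^0 f = -x^4 + x^3 + 7
D^1 f = -4x^3 + 3x^2
matching coefficients of g against c_0 f + c_1 Df + … from the top degree down determines the c_i
solution: c_0 = 3/2, c_1 = 3


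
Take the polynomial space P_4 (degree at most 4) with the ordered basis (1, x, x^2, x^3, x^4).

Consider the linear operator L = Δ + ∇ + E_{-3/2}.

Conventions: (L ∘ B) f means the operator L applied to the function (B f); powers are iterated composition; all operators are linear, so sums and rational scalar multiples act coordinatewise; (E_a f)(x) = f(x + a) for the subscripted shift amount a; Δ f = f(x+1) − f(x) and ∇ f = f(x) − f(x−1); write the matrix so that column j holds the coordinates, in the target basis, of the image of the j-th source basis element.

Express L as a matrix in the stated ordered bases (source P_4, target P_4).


the matrix is [[1, 1/2, 9/4, -11/8, 81/16]; [0, 1, 1, 27/4, -11/2]; [0, 0, 1, 3/2, 27/2]; [0, 0, 0, 1, 2]; [0, 0, 0, 0, 1]] (rows listed top to bottom)

image of 1: 1
image of x: x + 1/2
image of x^2: x^2 + x + 9/4
image of x^3: x^3 + (3/2)x^2 + (27/4)x - 11/8
image of x^4: x^4 + 2x^3 + (27/2)x^2 - (11/2)x + 81/16
each image's coordinates form column j of the matrix


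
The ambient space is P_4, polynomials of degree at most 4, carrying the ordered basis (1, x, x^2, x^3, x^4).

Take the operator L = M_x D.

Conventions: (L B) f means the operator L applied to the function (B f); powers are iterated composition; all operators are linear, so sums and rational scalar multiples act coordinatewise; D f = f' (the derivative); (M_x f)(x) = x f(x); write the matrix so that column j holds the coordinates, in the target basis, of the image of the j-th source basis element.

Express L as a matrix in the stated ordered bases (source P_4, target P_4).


image of 1: 0
image of x: x
image of x^2: 2x^2
image of x^3: 3x^3
image of x^4: 4x^4
each image's coordinates form column j of the matrix

the matrix is [[0, 0, 0, 0, 0]; [0, 1, 0, 0, 0]; [0, 0, 2, 0, 0]; [0, 0, 0, 3, 0]; [0, 0, 0, 0, 4]] (rows listed top to bottom)


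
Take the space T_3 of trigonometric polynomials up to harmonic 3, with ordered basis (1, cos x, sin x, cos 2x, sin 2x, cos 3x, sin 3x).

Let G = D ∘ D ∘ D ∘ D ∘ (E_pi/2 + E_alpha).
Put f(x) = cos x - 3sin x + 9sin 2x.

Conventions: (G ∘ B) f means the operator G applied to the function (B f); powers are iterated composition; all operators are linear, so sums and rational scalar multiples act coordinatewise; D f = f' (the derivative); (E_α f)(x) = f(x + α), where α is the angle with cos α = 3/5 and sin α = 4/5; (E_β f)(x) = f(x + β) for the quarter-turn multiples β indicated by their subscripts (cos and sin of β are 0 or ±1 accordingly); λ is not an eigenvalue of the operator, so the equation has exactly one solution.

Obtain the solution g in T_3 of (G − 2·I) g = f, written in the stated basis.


write g with unknown coordinates in the stated basis and equate coefficients in (G − 2·I) g = f
solving from the highest basis element down gives g = (10/13)cos x + (15/13)sin x - (864/4633)cos 2x - (2529/9266)sin 2x
check: G g = (33/13)cos x - (9/13)sin x - (1728/4633)cos 2x + (39168/4633)sin 2x
so G g − 2·g = cos x - 3sin x + 9sin 2x = f ✓

the result is g(x) = (10/13)cos x + (15/13)sin x - (864/4633)cos 2x - (2529/9266)sin 2x


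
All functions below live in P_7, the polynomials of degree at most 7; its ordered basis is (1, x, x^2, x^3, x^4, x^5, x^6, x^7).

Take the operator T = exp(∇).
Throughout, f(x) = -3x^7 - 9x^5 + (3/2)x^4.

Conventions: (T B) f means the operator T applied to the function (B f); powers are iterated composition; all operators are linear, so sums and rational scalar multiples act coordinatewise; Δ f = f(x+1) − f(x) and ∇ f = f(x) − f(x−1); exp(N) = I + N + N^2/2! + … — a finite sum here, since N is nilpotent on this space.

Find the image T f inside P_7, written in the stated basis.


order-1 term: -21x^6 + 63x^5 - 150x^4 + 201x^3 - 162x^2 + 72x - 27/2
order-2 term: -63x^5 + 315x^4 - 825x^3 + 1224x^2 - 984x + 669/2
order-3 term: -105x^4 + 630x^3 - 1665x^2 + 2166x - 1137
order-4 term: -105x^3 + 630x^2 - 1410x + 2283/2
order-5 term: -63x^2 + 315x - 429
order-6 term: -21x + 63
order-7 term: -3
the series for exp(∇) f terminates at order 7
exp(∇) f = -3x^7 - 21x^6 - 9x^5 + (123/2)x^4 - 99x^3 - 36x^2 + 138x - 87/2

the result is g(x) = -3x^7 - 21x^6 - 9x^5 + (123/2)x^4 - 99x^3 - 36x^2 + 138x - 87/2


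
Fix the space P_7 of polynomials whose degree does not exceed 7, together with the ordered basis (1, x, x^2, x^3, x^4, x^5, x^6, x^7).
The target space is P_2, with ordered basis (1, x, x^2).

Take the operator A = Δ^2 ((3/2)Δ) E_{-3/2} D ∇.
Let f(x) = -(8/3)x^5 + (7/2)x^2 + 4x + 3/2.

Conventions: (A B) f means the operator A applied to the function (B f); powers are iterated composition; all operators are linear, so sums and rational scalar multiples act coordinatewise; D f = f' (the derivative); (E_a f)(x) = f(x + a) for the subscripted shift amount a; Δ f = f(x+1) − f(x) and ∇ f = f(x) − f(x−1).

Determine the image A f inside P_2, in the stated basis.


the result is g(x) = -480

∇ f = -(40/3)x^4 + (80/3)x^3 - (80/3)x^2 + (61/3)x - 13/6
D ∇ f = -(160/3)x^3 + 80x^2 - (160/3)x + 61/3
E_{-3/2} (D ∇) f = -(160/3)x^3 + 320x^2 - (1960/3)x + 1381/3
Δ E_{-3/2} (D ∇) f = -160x^2 + 480x - 1160/3
((3/2)Δ) E_{-3/2} (D ∇) f = -240x^2 + 720x - 580
Δ (((3/2)Δ) E_{-3/2}) (D ∇) f = -480x + 480
Δ Δ (((3/2)Δ) E_{-3/2}) (D ∇) f = -480


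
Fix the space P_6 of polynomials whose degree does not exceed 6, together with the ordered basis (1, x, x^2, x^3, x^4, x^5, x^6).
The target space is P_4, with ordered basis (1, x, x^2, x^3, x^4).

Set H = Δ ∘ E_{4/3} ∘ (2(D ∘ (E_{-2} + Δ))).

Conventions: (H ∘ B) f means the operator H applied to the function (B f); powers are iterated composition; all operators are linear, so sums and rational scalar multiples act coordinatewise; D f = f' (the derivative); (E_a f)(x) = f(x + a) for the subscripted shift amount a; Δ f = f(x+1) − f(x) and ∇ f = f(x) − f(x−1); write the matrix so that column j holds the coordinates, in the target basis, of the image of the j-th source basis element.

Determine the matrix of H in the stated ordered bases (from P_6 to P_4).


the matrix is [[0, 0, 4, 10, 344/3, 18130/27, 89924/27]; [0, 0, 0, 12, 40, 1720/3, 36260/9]; [0, 0, 0, 0, 24, 100, 1720]; [0, 0, 0, 0, 0, 40, 200]; [0, 0, 0, 0, 0, 0, 60]] (rows listed top to bottom)

image of 1: 0
image of x: 0
image of x^2: 4
image of x^3: 12x + 10
image of x^4: 24x^2 + 40x + 344/3
image of x^5: 40x^3 + 100x^2 + (1720/3)x + 18130/27
image of x^6: 60x^4 + 200x^3 + 1720x^2 + (36260/9)x + 89924/27
each image's coordinates form column j of the matrix


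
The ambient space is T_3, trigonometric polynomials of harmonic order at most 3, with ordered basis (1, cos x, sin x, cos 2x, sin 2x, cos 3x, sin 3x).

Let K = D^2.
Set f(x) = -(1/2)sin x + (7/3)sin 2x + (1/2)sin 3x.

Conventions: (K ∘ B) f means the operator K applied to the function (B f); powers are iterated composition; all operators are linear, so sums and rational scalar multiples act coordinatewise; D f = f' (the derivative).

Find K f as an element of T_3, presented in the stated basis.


the image equals g(x) = (1/2)sin x - (28/3)sin 2x - (9/2)sin 3x

D f = -(1/2)cos x + (14/3)cos 2x + (3/2)cos 3x
D D f = (1/2)sin x - (28/3)sin 2x - (9/2)sin 3x


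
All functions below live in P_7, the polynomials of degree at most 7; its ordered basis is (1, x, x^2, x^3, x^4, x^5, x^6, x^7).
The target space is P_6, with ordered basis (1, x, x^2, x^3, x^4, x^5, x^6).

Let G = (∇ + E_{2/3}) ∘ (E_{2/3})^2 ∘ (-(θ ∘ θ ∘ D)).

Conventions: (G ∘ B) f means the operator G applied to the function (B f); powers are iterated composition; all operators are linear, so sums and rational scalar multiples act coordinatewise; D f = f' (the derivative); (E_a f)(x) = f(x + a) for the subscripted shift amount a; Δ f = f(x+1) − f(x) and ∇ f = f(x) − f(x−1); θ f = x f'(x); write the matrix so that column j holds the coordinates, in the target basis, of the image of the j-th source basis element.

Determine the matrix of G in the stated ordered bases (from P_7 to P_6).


image of 1: 0
image of x: 0
image of x^2: -2x - 6
image of x^3: -12x^2 - 72x - 68
image of x^4: -36x^3 - 324x^2 - 612x - 372
image of x^5: -80x^4 - 960x^3 - 2720x^2 - (9920/3)x - 41360/27
image of x^6: -150x^5 - 2250x^4 - 8500x^3 - 15500x^2 - (129250/9)x - 146650/27
image of x^7: -252x^6 - 4536x^5 - 21420x^4 - 52080x^3 - 72380x^2 - (164248/3)x - 157892/9
each image's coordinates form column j of the matrix

the matrix is [[0, 0, -6, -68, -372, -41360/27, -146650/27, -157892/9]; [0, 0, -2, -72, -612, -9920/3, -129250/9, -164248/3]; [0, 0, 0, -12, -324, -2720, -15500, -72380]; [0, 0, 0, 0, -36, -960, -8500, -52080]; [0, 0, 0, 0, 0, -80, -2250, -21420]; [0, 0, 0, 0, 0, 0, -150, -4536]; [0, 0, 0, 0, 0, 0, 0, -252]] (rows listed top to bottom)


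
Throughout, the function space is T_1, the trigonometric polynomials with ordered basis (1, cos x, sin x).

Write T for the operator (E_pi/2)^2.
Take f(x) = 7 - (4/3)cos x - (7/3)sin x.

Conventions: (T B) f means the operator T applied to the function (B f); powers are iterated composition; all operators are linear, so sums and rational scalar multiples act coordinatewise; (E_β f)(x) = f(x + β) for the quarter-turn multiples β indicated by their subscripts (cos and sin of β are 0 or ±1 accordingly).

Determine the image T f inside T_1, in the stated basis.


g(x) = 7 + (4/3)cos x + (7/3)sin x

E_pi/2 f = 7 - (7/3)cos x + (4/3)sin x
E_pi/2 E_pi/2 f = 7 + (4/3)cos x + (7/3)sin x


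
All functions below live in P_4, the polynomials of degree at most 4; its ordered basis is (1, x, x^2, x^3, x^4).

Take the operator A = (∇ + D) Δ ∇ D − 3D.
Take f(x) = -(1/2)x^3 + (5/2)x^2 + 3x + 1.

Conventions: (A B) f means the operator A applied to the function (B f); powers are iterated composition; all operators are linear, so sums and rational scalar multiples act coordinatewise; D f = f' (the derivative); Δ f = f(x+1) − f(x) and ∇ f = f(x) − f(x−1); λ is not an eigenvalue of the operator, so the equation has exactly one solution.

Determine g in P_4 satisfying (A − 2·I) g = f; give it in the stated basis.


g(x) = (1/4)x^3 - (19/8)x^2 + (45/8)x - 143/16

write g with unknown coordinates in the stated basis and equate coefficients in (A − 2·I) g = f
solving from the highest basis element down gives g = (1/4)x^3 - (19/8)x^2 + (45/8)x - 143/16
check: A g = -(9/4)x^2 + (57/4)x - 135/8
so A g − 2·g = -(1/2)x^3 + (5/2)x^2 + 3x + 1 = f ✓


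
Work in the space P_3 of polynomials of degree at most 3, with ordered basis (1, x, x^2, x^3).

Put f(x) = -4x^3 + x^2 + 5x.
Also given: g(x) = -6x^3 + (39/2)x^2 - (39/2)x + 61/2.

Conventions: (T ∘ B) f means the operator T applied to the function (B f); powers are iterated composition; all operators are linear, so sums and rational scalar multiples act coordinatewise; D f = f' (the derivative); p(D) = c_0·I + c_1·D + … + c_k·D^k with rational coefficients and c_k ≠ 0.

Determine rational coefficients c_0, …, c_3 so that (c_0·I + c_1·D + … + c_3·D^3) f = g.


D^0 f = -4x^3 + x^2 + 5x
D^1 f = -12x^2 + 2x + 5
D^2 f = -24x + 2
D^3 f = -24
matching coefficients of g against c_0 f + c_1 Df + … from the top degree down determines the c_i
solution: c_0 = 3/2, c_1 = -3/2, c_2 = 1, c_3 = -3/2

p(D) = (3/2)·I − (3/2)·D + D^2 − (3/2)·D^3, i.e. c_0 = 3/2, c_1 = -3/2, c_2 = 1, c_3 = -3/2


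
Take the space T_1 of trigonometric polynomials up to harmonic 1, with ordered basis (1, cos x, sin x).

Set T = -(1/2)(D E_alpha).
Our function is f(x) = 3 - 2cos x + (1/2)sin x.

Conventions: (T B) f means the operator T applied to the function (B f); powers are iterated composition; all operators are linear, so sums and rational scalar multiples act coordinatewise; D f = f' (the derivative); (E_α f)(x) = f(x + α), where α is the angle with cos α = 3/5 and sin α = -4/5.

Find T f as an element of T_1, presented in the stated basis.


the image equals g(x) = (13/20)cos x - (4/5)sin x

E_alpha f = 3 - (8/5)cos x - (13/10)sin x
D E_alpha f = -(13/10)cos x + (8/5)sin x
(-(1/2)(D E_alpha)) f = (13/20)cos x - (4/5)sin x


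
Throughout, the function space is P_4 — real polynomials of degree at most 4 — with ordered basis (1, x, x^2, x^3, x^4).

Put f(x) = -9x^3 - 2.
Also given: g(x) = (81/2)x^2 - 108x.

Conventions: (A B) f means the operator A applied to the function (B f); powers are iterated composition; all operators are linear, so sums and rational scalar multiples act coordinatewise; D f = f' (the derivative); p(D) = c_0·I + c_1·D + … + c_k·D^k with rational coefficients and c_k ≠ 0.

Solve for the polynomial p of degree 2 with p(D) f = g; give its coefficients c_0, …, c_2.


D^0 f = -9x^3 - 2
D^1 f = -27x^2
D^2 f = -54x
matching coefficients of g against c_0 f + c_1 Df + … from the top degree down determines the c_i
solution: c_0 = 0, c_1 = -3/2, c_2 = 2

p(D) = -(3/2)·D + 2·D^2, i.e. c_0 = 0, c_1 = -3/2, c_2 = 2


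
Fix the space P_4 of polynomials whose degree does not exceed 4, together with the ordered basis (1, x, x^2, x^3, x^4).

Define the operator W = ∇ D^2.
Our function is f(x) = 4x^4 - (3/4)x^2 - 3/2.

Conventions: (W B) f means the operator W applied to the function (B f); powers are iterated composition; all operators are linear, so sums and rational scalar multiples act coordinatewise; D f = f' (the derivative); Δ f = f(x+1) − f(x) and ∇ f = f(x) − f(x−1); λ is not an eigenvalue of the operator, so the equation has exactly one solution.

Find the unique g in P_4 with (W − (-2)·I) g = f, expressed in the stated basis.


g(x) = 2x^4 - (3/8)x^2 - 24x + 45/4

write g with unknown coordinates in the stated basis and equate coefficients in (W − (-2)·I) g = f
solving from the highest basis element down gives g = 2x^4 - (3/8)x^2 - 24x + 45/4
check: W g = 48x - 24
so W g − (-2)·g = 4x^4 - (3/4)x^2 - 3/2 = f ✓


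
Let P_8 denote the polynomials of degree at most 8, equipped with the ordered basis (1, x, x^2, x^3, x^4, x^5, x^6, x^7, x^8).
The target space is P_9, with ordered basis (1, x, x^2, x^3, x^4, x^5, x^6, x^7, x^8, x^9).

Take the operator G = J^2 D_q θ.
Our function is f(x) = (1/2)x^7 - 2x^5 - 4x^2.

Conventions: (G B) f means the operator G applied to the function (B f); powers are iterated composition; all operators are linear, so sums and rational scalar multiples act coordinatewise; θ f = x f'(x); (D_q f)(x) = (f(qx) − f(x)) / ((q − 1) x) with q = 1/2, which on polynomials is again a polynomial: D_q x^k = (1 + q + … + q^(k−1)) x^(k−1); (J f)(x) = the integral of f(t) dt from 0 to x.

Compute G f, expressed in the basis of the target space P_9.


θ f = (7/2)x^7 - 10x^5 - 8x^2
D_q θ f = (889/128)x^6 - (155/8)x^4 - 12x
J (D_q θ) f = (127/128)x^7 - (31/8)x^5 - 6x^2
J J (D_q θ) f = (127/1024)x^8 - (31/48)x^6 - 2x^3

the result is g(x) = (127/1024)x^8 - (31/48)x^6 - 2x^3


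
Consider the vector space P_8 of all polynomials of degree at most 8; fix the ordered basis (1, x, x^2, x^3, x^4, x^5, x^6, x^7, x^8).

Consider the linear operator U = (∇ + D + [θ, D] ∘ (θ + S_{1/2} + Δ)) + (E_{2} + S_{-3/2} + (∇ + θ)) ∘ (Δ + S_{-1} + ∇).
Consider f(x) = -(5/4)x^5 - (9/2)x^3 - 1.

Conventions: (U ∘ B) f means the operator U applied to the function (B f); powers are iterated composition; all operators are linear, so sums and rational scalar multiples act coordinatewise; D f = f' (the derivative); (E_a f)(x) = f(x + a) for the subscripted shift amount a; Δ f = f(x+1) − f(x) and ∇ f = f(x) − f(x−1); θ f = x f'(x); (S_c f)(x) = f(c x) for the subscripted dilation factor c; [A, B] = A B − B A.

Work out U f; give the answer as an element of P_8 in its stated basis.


∇ f = -(25/4)x^4 + (25/2)x^3 - 26x^2 + (79/4)x - 23/4
D f = -(25/4)x^4 - (27/2)x^2
θ f = -(25/4)x^5 - (27/2)x^3
S_{1/2} f = -(5/128)x^5 - (9/16)x^3 - 1
Δ f = -(25/4)x^4 - (25/2)x^3 - 26x^2 - (79/4)x - 23/4
(θ + S_{1/2} + Δ) f = -(805/128)x^5 - (25/4)x^4 - (425/16)x^3 - 26x^2 - (79/4)x - 27/4
D (θ + S_{1/2} + Δ) f = -(4025/128)x^4 - 25x^3 - (1275/16)x^2 - 52x - 79/4
θ D (θ + S_{1/2} + Δ) f = -(4025/32)x^4 - 75x^3 - (1275/8)x^2 - 52x
θ (θ + S_{1/2} + Δ) f = -(4025/128)x^5 - 25x^4 - (1275/16)x^3 - 52x^2 - (79/4)x
D θ (θ + S_{1/2} + Δ) f = -(20125/128)x^4 - 100x^3 - (3825/16)x^2 - 104x - 79/4
[θ, D] (θ + S_{1/2} + Δ) f = (4025/128)x^4 + 25x^3 + (1275/16)x^2 + 52x + 79/4
(∇ + D + [θ, D] ∘ (θ + S_{1/2} + Δ)) f = (2425/128)x^4 + (75/2)x^3 + (643/16)x^2 + (287/4)x + 14
Δ f = -(25/4)x^4 - (25/2)x^3 - 26x^2 - (79/4)x - 23/4
S_{-1} f = (5/4)x^5 + (9/2)x^3 - 1
∇ f = -(25/4)x^4 + (25/2)x^3 - 26x^2 + (79/4)x - 23/4
(Δ + S_{-1} + ∇) f = (5/4)x^5 - (25/2)x^4 + (9/2)x^3 - 52x^2 - 25/2
E_{2} (Δ + S_{-1} + ∇) f = (5/4)x^5 - (91/2)x^3 - 225x^2 - 454x - 689/2
S_{-3/2} (Δ + S_{-1} + ∇) f = -(1215/128)x^5 - (2025/32)x^4 - (243/16)x^3 - 117x^2 - 25/2
∇ (Δ + S_{-1} + ∇) f = (25/4)x^4 - (125/2)x^3 + 101x^2 - (695/4)x + 281/4
θ (Δ + S_{-1} + ∇) f = (25/4)x^5 - 50x^4 + (27/2)x^3 - 104x^2
(∇ + θ) (Δ + S_{-1} + ∇) f = (25/4)x^5 - (175/4)x^4 - 49x^3 - 3x^2 - (695/4)x + 281/4
(E_{2} + S_{-3/2} + (∇ + θ)) (Δ + S_{-1} + ∇) f = -(255/128)x^5 - (3425/32)x^4 - (1755/16)x^3 - 345x^2 - (2511/4)x - 1147/4
((∇ + D + [θ, D] ∘ (θ + S_{1/2} + Δ)) + (E_{2} + S_{-3/2} + (∇ + θ)) ∘ (Δ + S_{-1} + ∇)) f = -(255/128)x^5 - (11275/128)x^4 - (1155/16)x^3 - (4877/16)x^2 - 556x - 1091/4

g(x) = -(255/128)x^5 - (11275/128)x^4 - (1155/16)x^3 - (4877/16)x^2 - 556x - 1091/4


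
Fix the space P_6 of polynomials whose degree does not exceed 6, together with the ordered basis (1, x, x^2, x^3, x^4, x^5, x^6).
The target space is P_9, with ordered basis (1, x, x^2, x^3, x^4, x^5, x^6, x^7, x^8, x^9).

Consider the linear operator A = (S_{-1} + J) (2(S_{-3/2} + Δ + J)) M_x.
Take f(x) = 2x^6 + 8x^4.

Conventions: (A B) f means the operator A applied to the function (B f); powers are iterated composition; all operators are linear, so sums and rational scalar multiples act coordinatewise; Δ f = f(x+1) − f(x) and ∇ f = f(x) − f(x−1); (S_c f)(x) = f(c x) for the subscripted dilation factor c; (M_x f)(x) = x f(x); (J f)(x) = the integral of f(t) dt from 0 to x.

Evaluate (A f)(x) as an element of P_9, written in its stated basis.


the result is g(x) = (1/18)x^9 - (2059/256)x^8 + (48871/672)x^7 + (293/12)x^6 + (163/2)x^5 + 295x^4 - (656/3)x^3 + 298x^2 - 88x + 20

M_x f = 2x^7 + 8x^5
S_{-3/2} M_x f = -(2187/64)x^7 - (243/4)x^5
Δ M_x f = 14x^6 + 42x^5 + 110x^4 + 150x^3 + 122x^2 + 54x + 10
J M_x f = (1/4)x^8 + (4/3)x^6
(S_{-3/2} + Δ + J) M_x f = (1/4)x^8 - (2187/64)x^7 + (46/3)x^6 - (75/4)x^5 + 110x^4 + 150x^3 + 122x^2 + 54x + 10
(2(S_{-3/2} + Δ + J)) M_x f = (1/2)x^8 - (2187/32)x^7 + (92/3)x^6 - (75/2)x^5 + 220x^4 + 300x^3 + 244x^2 + 108x + 20
S_{-1} (2(S_{-3/2} + Δ + J)) M_x f = (1/2)x^8 + (2187/32)x^7 + (92/3)x^6 + (75/2)x^5 + 220x^4 - 300x^3 + 244x^2 - 108x + 20
J (2(S_{-3/2} + Δ + J)) M_x f = (1/18)x^9 - (2187/256)x^8 + (92/21)x^7 - (25/4)x^6 + 44x^5 + 75x^4 + (244/3)x^3 + 54x^2 + 20x
(S_{-1} + J) (2(S_{-3/2} + Δ + J)) M_x f = (1/18)x^9 - (2059/256)x^8 + (48871/672)x^7 + (293/12)x^6 + (163/2)x^5 + 295x^4 - (656/3)x^3 + 298x^2 - 88x + 20


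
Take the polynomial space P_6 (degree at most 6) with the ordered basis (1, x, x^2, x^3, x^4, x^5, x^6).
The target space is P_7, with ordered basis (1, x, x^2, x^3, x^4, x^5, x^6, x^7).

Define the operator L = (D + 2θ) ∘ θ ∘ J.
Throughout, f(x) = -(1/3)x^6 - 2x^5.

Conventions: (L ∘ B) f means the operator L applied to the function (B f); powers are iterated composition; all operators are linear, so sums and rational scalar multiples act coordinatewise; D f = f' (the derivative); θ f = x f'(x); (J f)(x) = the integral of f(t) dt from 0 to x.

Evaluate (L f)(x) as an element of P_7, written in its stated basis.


g(x) = -(14/3)x^7 - (79/3)x^6 - 12x^5

J f = -(1/21)x^7 - (1/3)x^6
θ J f = -(1/3)x^7 - 2x^6
D (θ ∘ J) f = -(7/3)x^6 - 12x^5
θ (θ ∘ J) f = -(7/3)x^7 - 12x^6
(2θ) (θ ∘ J) f = -(14/3)x^7 - 24x^6
(D + 2θ) (θ ∘ J) f = -(14/3)x^7 - (79/3)x^6 - 12x^5


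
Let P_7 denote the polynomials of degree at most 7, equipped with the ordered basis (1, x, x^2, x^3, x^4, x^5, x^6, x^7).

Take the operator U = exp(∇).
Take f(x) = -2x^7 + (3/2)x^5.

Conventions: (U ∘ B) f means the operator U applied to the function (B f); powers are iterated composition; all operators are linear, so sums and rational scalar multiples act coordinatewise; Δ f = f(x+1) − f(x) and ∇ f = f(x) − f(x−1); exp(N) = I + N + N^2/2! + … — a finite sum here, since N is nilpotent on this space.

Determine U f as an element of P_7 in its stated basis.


order-1 term: -14x^6 + 42x^5 - (125/2)x^4 + 55x^3 - 27x^2 + (13/2)x - 1/2
order-2 term: -42x^5 + 210x^4 - 475x^3 + 585x^2 - (763/2)x + 207/2
order-3 term: -70x^4 + 420x^3 - 1035x^2 + 1215x - 1129/2
order-4 term: -70x^3 + 420x^2 - (1805/2)x + 685
order-5 term: -42x^2 + 210x - 557/2
order-6 term: -14x + 42
order-7 term: -2
the series for exp(∇) f terminates at order 7
exp(∇) f = -2x^7 - 14x^6 + (3/2)x^5 + (155/2)x^4 - 70x^3 - 99x^2 + (267/2)x - 15

g(x) = -2x^7 - 14x^6 + (3/2)x^5 + (155/2)x^4 - 70x^3 - 99x^2 + (267/2)x - 15


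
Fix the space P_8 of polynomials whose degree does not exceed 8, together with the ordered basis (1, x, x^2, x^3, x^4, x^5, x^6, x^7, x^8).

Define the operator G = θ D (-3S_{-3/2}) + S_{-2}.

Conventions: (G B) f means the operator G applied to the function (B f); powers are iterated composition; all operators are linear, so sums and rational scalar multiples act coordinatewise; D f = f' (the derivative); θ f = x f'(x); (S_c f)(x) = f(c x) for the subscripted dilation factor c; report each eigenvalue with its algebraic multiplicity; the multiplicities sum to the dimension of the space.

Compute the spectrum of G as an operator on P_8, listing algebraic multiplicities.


λ = -128 (multiplicity 1), λ = -32 (multiplicity 1), λ = -8 (multiplicity 1), λ = -2 (multiplicity 1), λ = 1 (multiplicity 1), λ = 4 (multiplicity 1), λ = 16 (multiplicity 1), λ = 64 (multiplicity 1), λ = 256 (multiplicity 1)

image of 1: 1
image of x: -2x
image of x^2: 4x^2 - (27/2)x
image of x^3: -8x^3 + (243/4)x^2
image of x^4: 16x^4 - (729/4)x^3
image of x^5: -32x^5 + (3645/8)x^4
image of x^6: 64x^6 - (32805/32)x^5
image of x^7: -128x^7 + (137781/64)x^6
image of x^8: 256x^8 - (137781/32)x^7
the matrix is upper triangular; its diagonal is (1, -2, 4, -8, 16, -32, 64, -128, 256)
for a triangular matrix the eigenvalues are the diagonal entries, with algebraic multiplicity their repetition count


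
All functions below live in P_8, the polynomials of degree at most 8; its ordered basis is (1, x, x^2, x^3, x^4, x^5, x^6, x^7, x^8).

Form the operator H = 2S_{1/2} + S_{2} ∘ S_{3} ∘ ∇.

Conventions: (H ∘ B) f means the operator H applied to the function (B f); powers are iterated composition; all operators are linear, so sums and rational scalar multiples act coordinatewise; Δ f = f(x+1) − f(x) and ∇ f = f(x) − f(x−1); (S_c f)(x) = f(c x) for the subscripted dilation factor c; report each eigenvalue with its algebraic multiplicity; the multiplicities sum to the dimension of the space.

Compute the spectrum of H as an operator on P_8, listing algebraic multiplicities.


λ = 1/128 (multiplicity 1), λ = 1/64 (multiplicity 1), λ = 1/32 (multiplicity 1), λ = 1/16 (multiplicity 1), λ = 1/8 (multiplicity 1), λ = 1/4 (multiplicity 1), λ = 1/2 (multiplicity 1), λ = 1 (multiplicity 1), λ = 2 (multiplicity 1)

image of 1: 2
image of x: x + 1
image of x^2: (1/2)x^2 + 12x - 1
image of x^3: (1/4)x^3 + 108x^2 - 18x + 1
image of x^4: (1/8)x^4 + 864x^3 - 216x^2 + 24x - 1
image of x^5: (1/16)x^5 + 6480x^4 - 2160x^3 + 360x^2 - 30x + 1
image of x^6: (1/32)x^6 + 46656x^5 - 19440x^4 + 4320x^3 - 540x^2 + 36x - 1
image of x^7: (1/64)x^7 + 326592x^6 - 163296x^5 + 45360x^4 - 7560x^3 + 756x^2 - 42x + 1
image of x^8: (1/128)x^8 + 2239488x^7 - 1306368x^6 + 435456x^5 - 90720x^4 + 12096x^3 - 1008x^2 + 48x - 1
the matrix is upper triangular; its diagonal is (2, 1, 1/2, 1/4, 1/8, 1/16, 1/32, 1/64, 1/128)
for a triangular matrix the eigenvalues are the diagonal entries, with algebraic multiplicity their repetition count
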